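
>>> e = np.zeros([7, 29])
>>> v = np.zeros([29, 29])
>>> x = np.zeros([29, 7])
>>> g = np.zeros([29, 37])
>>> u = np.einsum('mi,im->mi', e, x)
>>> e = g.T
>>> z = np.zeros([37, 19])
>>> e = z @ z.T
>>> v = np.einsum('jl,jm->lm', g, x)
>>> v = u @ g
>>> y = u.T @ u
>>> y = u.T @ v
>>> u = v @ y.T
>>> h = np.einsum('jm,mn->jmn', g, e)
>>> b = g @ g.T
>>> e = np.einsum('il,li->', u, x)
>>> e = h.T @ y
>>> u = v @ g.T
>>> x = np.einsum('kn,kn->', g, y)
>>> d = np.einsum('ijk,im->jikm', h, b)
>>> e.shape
(37, 37, 37)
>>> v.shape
(7, 37)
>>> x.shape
()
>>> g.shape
(29, 37)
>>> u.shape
(7, 29)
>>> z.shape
(37, 19)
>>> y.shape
(29, 37)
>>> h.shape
(29, 37, 37)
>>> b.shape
(29, 29)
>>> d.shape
(37, 29, 37, 29)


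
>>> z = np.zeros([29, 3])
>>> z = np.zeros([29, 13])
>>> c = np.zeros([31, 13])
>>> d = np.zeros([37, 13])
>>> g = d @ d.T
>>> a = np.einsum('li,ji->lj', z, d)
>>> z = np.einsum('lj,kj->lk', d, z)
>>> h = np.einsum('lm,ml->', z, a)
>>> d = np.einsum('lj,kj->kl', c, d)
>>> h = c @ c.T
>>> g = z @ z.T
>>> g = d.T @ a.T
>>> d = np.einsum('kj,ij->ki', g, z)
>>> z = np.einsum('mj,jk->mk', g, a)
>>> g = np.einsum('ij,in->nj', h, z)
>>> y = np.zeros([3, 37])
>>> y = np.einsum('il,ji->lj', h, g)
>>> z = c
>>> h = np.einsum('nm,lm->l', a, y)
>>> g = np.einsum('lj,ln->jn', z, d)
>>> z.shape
(31, 13)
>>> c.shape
(31, 13)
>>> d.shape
(31, 37)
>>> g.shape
(13, 37)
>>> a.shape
(29, 37)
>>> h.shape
(31,)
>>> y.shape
(31, 37)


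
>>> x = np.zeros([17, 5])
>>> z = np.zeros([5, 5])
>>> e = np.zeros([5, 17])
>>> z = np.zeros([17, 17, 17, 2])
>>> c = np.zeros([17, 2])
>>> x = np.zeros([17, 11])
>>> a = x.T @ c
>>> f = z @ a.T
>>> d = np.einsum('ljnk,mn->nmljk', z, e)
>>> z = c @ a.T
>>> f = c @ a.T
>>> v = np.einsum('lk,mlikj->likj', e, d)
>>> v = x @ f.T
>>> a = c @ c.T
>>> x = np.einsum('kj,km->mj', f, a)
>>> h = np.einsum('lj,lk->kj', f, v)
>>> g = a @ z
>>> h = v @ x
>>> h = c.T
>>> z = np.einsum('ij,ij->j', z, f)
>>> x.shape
(17, 11)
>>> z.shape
(11,)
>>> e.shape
(5, 17)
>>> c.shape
(17, 2)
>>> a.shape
(17, 17)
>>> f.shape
(17, 11)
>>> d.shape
(17, 5, 17, 17, 2)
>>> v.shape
(17, 17)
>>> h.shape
(2, 17)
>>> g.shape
(17, 11)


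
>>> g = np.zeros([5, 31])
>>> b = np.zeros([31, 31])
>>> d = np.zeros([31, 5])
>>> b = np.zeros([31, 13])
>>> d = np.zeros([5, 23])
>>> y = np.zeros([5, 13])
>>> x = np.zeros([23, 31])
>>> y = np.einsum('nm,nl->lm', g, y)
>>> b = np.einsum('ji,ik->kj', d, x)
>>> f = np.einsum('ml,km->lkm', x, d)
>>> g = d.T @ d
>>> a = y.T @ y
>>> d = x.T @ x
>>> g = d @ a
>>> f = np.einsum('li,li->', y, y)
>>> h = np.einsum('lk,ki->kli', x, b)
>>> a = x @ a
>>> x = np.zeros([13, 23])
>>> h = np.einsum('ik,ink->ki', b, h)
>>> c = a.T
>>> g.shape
(31, 31)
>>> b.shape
(31, 5)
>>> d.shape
(31, 31)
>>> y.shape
(13, 31)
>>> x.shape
(13, 23)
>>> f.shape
()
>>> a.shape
(23, 31)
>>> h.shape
(5, 31)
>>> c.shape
(31, 23)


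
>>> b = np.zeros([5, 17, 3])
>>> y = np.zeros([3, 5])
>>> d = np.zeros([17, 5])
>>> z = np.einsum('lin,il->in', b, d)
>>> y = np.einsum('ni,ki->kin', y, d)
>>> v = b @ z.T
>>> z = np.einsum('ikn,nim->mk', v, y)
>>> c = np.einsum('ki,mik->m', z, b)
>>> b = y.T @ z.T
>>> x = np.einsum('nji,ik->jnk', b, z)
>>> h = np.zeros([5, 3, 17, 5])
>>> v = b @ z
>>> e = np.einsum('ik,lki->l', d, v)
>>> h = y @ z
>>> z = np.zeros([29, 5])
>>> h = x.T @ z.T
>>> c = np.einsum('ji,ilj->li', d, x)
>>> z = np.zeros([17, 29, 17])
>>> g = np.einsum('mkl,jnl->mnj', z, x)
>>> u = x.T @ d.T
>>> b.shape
(3, 5, 3)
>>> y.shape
(17, 5, 3)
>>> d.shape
(17, 5)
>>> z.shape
(17, 29, 17)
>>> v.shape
(3, 5, 17)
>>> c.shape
(3, 5)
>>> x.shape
(5, 3, 17)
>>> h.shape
(17, 3, 29)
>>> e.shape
(3,)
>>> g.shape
(17, 3, 5)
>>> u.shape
(17, 3, 17)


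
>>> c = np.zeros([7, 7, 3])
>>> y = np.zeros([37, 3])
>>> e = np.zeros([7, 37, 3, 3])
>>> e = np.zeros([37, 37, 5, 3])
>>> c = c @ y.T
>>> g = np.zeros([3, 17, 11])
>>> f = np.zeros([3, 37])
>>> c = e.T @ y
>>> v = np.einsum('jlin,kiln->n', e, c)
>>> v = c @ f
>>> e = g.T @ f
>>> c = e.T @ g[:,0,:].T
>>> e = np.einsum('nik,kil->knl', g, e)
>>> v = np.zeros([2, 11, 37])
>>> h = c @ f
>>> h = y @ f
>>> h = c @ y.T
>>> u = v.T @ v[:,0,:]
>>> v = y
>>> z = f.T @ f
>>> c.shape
(37, 17, 3)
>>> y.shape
(37, 3)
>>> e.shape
(11, 3, 37)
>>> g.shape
(3, 17, 11)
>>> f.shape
(3, 37)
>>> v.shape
(37, 3)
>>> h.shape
(37, 17, 37)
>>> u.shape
(37, 11, 37)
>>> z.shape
(37, 37)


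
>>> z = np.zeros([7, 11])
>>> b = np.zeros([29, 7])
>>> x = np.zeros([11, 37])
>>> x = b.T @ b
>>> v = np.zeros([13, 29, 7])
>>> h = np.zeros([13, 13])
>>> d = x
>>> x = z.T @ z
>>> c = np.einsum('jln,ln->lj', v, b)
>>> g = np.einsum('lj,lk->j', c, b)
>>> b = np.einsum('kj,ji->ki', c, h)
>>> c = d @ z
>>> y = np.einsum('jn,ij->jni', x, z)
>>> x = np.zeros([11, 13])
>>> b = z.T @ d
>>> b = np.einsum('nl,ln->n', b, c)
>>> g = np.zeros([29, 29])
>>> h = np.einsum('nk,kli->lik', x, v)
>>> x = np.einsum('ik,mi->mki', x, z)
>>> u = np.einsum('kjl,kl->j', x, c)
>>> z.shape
(7, 11)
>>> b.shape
(11,)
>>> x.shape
(7, 13, 11)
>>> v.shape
(13, 29, 7)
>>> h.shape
(29, 7, 13)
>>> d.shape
(7, 7)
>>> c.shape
(7, 11)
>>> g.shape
(29, 29)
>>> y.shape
(11, 11, 7)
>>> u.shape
(13,)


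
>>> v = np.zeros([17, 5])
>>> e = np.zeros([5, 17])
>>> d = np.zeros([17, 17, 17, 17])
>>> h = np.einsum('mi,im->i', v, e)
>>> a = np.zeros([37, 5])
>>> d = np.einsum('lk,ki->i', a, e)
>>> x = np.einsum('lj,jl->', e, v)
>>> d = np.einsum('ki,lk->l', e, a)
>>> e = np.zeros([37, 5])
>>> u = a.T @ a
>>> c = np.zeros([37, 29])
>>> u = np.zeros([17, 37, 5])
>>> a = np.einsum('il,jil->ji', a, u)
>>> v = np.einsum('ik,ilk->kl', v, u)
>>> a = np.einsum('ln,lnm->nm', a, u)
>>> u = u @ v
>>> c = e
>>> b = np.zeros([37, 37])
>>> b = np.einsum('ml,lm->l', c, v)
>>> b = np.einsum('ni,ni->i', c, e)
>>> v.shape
(5, 37)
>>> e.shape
(37, 5)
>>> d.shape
(37,)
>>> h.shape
(5,)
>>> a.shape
(37, 5)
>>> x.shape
()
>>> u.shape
(17, 37, 37)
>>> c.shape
(37, 5)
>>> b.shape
(5,)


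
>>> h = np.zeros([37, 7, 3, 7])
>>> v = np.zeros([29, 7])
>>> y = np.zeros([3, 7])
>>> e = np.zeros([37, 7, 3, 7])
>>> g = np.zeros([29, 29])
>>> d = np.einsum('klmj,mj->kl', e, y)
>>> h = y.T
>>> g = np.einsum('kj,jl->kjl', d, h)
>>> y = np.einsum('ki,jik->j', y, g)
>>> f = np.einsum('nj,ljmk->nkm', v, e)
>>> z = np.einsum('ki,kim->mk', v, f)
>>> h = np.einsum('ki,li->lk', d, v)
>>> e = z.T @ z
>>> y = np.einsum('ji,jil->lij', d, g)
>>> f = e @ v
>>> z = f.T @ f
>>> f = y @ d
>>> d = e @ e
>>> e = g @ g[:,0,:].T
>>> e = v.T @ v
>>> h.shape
(29, 37)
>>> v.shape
(29, 7)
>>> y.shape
(3, 7, 37)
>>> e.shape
(7, 7)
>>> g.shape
(37, 7, 3)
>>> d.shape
(29, 29)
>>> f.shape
(3, 7, 7)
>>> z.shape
(7, 7)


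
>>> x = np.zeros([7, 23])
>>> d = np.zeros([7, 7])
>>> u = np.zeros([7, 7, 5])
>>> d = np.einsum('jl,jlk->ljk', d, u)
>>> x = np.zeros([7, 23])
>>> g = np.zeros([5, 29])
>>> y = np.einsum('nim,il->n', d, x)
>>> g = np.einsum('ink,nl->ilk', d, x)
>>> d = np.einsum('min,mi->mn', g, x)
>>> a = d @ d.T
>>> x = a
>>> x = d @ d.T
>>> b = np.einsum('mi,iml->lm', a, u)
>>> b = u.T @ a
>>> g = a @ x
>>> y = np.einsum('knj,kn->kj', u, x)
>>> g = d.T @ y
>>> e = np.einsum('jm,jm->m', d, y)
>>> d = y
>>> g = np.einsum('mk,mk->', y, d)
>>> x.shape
(7, 7)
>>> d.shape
(7, 5)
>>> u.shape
(7, 7, 5)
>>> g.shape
()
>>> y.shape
(7, 5)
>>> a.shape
(7, 7)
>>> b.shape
(5, 7, 7)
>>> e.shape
(5,)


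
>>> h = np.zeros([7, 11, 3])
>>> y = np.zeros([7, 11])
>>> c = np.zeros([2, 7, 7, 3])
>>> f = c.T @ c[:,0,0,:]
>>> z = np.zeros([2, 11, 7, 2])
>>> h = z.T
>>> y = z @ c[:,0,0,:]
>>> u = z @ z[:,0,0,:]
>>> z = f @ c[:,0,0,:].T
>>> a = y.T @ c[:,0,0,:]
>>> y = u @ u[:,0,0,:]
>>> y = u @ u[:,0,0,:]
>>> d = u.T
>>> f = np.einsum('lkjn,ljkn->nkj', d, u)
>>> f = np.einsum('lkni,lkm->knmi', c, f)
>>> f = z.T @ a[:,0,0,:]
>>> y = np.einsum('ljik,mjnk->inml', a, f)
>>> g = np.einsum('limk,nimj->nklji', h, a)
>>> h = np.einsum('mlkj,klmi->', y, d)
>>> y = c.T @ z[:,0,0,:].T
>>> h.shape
()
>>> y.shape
(3, 7, 7, 3)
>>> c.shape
(2, 7, 7, 3)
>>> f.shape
(2, 7, 7, 3)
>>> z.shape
(3, 7, 7, 2)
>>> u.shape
(2, 11, 7, 2)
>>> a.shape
(3, 7, 11, 3)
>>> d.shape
(2, 7, 11, 2)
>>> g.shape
(3, 2, 2, 3, 7)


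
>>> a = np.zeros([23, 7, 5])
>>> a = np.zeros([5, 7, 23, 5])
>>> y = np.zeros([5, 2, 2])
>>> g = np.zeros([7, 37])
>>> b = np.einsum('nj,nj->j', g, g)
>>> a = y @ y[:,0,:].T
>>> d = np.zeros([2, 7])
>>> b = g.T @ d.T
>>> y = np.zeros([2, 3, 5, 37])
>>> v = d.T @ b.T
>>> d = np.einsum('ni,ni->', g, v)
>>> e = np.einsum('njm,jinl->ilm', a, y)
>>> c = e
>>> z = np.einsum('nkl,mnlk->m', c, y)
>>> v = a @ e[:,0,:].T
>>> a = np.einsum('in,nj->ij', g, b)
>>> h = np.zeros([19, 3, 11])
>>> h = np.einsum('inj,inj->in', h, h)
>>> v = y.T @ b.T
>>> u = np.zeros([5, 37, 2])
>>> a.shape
(7, 2)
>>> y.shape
(2, 3, 5, 37)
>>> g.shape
(7, 37)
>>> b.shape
(37, 2)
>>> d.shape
()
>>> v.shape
(37, 5, 3, 37)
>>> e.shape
(3, 37, 5)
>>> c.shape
(3, 37, 5)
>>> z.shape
(2,)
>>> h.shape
(19, 3)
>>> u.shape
(5, 37, 2)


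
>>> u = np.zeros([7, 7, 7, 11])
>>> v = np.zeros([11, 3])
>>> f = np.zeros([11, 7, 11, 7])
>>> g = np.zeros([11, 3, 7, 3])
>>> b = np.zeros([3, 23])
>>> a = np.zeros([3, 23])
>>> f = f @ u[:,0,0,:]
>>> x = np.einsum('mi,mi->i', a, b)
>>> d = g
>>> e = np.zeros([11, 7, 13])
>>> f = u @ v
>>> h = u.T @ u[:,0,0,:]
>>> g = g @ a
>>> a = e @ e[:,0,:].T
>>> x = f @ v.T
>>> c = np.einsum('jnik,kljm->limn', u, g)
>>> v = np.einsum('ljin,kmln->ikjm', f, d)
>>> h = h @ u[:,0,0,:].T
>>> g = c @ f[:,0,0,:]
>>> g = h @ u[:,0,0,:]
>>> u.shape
(7, 7, 7, 11)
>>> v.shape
(7, 11, 7, 3)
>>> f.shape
(7, 7, 7, 3)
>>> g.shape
(11, 7, 7, 11)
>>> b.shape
(3, 23)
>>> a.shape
(11, 7, 11)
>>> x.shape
(7, 7, 7, 11)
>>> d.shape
(11, 3, 7, 3)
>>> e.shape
(11, 7, 13)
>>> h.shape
(11, 7, 7, 7)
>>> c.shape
(3, 7, 23, 7)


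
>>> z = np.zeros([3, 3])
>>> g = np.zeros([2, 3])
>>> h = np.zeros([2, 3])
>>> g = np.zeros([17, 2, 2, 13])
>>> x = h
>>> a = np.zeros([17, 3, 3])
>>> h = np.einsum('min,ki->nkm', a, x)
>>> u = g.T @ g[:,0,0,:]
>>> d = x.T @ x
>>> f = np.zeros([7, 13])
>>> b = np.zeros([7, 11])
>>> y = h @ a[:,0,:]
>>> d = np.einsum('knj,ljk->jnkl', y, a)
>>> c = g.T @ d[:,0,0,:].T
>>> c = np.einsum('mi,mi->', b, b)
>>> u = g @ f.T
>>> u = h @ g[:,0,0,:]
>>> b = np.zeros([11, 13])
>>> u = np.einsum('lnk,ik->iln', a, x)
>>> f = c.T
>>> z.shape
(3, 3)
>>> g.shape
(17, 2, 2, 13)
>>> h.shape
(3, 2, 17)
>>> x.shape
(2, 3)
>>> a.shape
(17, 3, 3)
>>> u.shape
(2, 17, 3)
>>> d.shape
(3, 2, 3, 17)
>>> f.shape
()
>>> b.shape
(11, 13)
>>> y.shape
(3, 2, 3)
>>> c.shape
()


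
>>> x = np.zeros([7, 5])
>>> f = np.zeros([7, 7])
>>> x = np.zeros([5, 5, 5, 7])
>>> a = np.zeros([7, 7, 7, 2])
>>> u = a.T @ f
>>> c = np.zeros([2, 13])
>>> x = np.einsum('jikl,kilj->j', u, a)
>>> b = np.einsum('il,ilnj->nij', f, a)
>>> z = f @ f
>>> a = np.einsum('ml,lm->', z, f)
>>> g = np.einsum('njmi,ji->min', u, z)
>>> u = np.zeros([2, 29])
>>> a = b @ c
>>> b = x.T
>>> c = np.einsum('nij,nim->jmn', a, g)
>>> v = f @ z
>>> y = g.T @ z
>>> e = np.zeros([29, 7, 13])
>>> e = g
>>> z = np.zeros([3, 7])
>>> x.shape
(2,)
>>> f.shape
(7, 7)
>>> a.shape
(7, 7, 13)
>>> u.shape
(2, 29)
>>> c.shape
(13, 2, 7)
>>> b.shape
(2,)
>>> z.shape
(3, 7)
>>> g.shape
(7, 7, 2)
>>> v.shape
(7, 7)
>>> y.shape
(2, 7, 7)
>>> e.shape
(7, 7, 2)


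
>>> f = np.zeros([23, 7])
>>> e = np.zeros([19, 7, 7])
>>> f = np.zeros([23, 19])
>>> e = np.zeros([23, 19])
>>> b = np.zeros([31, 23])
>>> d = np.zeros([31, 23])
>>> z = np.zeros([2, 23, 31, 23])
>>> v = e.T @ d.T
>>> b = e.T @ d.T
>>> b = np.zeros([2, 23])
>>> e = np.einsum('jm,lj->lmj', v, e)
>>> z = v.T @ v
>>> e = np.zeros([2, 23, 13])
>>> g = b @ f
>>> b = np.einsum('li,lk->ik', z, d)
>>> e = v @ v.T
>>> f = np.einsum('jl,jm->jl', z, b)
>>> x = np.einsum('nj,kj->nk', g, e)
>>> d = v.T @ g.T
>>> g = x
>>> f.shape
(31, 31)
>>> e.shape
(19, 19)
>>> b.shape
(31, 23)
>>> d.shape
(31, 2)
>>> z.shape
(31, 31)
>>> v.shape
(19, 31)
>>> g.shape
(2, 19)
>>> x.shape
(2, 19)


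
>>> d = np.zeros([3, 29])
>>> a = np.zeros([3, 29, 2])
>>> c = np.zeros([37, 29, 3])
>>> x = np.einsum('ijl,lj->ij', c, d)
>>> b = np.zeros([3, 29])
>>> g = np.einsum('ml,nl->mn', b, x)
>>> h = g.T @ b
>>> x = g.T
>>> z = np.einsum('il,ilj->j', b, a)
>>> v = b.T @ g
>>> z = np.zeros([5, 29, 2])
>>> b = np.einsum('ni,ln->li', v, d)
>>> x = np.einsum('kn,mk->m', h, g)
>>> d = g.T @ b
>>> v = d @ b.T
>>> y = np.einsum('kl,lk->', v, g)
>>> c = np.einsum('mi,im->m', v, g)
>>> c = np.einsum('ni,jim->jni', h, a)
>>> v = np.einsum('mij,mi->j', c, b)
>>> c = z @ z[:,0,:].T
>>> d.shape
(37, 37)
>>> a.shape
(3, 29, 2)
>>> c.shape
(5, 29, 5)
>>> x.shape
(3,)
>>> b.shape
(3, 37)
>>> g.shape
(3, 37)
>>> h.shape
(37, 29)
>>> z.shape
(5, 29, 2)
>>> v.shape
(29,)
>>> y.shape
()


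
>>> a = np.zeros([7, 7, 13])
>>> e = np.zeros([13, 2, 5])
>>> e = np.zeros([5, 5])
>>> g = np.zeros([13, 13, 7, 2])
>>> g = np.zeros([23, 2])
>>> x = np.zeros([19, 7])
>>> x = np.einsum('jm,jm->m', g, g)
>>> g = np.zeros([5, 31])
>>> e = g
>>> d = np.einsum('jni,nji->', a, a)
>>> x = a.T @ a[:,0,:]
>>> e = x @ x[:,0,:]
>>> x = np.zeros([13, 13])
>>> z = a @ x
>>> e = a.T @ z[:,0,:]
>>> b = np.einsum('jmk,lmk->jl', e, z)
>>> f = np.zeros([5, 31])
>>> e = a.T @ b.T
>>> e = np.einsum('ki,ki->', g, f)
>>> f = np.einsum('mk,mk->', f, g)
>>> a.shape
(7, 7, 13)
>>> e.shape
()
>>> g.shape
(5, 31)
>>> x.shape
(13, 13)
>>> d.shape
()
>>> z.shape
(7, 7, 13)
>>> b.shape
(13, 7)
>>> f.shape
()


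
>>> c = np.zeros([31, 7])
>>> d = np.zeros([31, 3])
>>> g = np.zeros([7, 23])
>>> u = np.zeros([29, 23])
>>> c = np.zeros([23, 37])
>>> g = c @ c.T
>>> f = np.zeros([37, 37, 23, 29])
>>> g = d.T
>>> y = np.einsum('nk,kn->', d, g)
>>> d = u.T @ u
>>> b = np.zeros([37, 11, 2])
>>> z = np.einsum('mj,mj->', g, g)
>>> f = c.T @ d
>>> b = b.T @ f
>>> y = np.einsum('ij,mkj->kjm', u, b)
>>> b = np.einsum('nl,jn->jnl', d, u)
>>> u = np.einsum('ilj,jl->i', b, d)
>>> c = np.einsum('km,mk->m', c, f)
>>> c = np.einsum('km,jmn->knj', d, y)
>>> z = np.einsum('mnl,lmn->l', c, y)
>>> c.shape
(23, 2, 11)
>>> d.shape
(23, 23)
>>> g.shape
(3, 31)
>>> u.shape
(29,)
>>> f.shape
(37, 23)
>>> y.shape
(11, 23, 2)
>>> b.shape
(29, 23, 23)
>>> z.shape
(11,)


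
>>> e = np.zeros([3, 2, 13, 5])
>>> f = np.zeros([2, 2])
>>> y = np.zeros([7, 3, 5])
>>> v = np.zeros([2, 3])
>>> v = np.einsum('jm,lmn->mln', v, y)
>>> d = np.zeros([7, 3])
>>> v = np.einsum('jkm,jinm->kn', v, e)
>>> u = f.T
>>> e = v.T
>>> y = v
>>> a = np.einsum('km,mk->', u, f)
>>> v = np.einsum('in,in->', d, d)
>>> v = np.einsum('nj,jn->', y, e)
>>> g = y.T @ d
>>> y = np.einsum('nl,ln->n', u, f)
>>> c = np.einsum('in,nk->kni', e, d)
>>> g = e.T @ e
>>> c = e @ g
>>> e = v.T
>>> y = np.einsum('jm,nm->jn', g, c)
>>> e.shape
()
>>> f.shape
(2, 2)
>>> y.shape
(7, 13)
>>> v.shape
()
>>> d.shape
(7, 3)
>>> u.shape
(2, 2)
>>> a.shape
()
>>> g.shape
(7, 7)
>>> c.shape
(13, 7)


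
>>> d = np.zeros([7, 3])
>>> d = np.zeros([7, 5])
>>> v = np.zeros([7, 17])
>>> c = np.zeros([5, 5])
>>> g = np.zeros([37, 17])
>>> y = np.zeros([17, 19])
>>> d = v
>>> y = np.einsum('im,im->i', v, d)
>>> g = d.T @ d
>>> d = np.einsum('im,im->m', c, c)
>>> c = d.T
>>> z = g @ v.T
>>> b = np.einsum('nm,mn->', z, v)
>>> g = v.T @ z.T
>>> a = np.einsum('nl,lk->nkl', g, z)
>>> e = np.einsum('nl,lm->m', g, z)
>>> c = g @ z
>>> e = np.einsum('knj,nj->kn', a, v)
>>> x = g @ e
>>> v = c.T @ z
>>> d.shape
(5,)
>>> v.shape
(7, 7)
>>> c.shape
(17, 7)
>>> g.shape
(17, 17)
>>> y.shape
(7,)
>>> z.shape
(17, 7)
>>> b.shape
()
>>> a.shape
(17, 7, 17)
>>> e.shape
(17, 7)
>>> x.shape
(17, 7)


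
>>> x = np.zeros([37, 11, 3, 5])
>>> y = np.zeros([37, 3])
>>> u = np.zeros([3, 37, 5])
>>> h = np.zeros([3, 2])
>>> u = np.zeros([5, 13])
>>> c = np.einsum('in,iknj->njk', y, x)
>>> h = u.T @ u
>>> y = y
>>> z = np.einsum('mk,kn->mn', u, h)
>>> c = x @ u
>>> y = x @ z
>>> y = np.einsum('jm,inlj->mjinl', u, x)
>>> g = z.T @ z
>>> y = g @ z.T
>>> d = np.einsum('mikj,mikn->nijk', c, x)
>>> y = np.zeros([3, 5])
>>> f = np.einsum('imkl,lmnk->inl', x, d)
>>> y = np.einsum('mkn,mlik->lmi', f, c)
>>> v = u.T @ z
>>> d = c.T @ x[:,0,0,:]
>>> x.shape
(37, 11, 3, 5)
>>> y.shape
(11, 37, 3)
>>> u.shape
(5, 13)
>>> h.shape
(13, 13)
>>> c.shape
(37, 11, 3, 13)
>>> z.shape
(5, 13)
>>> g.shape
(13, 13)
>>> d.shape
(13, 3, 11, 5)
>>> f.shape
(37, 13, 5)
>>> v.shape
(13, 13)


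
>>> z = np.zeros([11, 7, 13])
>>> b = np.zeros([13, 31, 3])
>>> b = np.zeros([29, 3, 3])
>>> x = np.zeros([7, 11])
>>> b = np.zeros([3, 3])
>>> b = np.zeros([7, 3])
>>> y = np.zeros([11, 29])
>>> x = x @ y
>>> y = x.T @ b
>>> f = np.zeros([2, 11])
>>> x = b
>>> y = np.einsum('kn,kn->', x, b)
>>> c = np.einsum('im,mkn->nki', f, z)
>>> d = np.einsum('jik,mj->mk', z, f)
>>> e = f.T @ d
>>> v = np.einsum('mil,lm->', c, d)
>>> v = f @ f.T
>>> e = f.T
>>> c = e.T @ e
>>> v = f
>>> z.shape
(11, 7, 13)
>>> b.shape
(7, 3)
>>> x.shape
(7, 3)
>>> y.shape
()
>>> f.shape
(2, 11)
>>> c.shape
(2, 2)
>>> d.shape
(2, 13)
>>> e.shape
(11, 2)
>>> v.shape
(2, 11)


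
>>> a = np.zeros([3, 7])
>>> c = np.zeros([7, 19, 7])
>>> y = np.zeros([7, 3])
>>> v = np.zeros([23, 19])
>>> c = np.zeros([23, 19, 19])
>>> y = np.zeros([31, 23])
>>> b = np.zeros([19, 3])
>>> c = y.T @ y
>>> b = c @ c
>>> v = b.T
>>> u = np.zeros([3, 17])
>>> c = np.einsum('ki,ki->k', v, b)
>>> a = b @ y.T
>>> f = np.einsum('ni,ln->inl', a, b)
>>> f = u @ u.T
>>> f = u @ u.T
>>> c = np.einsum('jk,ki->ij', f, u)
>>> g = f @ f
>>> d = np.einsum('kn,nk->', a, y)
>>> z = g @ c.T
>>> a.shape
(23, 31)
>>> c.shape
(17, 3)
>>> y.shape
(31, 23)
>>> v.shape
(23, 23)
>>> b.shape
(23, 23)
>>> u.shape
(3, 17)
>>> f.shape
(3, 3)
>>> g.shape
(3, 3)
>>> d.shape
()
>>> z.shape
(3, 17)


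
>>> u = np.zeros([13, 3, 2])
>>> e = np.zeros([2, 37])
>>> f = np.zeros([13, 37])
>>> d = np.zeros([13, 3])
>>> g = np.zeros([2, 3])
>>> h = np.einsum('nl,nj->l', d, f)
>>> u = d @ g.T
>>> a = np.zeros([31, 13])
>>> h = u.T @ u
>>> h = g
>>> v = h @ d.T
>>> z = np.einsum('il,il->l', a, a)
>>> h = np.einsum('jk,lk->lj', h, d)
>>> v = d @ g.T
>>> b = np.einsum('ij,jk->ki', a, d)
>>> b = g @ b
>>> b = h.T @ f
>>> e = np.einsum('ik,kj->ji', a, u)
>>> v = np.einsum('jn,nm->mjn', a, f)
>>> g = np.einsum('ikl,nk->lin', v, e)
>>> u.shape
(13, 2)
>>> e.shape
(2, 31)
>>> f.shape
(13, 37)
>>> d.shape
(13, 3)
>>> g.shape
(13, 37, 2)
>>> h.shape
(13, 2)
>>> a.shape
(31, 13)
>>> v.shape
(37, 31, 13)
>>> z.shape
(13,)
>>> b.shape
(2, 37)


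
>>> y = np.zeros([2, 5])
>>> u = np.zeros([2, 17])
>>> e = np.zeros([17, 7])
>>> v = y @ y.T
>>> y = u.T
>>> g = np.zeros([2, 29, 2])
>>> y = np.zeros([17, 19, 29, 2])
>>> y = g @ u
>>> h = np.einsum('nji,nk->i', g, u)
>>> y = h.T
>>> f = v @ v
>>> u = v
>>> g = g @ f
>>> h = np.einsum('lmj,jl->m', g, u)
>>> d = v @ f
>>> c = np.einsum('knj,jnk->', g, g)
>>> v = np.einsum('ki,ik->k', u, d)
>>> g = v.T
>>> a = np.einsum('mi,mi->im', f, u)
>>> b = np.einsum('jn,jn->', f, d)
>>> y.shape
(2,)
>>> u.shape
(2, 2)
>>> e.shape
(17, 7)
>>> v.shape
(2,)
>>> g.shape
(2,)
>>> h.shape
(29,)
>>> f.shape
(2, 2)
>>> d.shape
(2, 2)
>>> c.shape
()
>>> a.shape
(2, 2)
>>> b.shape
()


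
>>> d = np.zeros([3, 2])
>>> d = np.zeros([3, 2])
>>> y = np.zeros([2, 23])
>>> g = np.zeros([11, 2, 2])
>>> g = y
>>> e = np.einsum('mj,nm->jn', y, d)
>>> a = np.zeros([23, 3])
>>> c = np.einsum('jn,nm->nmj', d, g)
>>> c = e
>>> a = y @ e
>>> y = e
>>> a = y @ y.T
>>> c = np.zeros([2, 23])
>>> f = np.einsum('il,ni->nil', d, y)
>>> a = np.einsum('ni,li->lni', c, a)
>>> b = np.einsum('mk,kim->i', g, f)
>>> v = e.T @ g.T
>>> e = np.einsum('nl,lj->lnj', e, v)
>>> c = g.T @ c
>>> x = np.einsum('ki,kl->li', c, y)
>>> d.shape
(3, 2)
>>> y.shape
(23, 3)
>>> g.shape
(2, 23)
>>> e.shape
(3, 23, 2)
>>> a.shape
(23, 2, 23)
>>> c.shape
(23, 23)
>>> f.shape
(23, 3, 2)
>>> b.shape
(3,)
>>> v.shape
(3, 2)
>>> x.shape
(3, 23)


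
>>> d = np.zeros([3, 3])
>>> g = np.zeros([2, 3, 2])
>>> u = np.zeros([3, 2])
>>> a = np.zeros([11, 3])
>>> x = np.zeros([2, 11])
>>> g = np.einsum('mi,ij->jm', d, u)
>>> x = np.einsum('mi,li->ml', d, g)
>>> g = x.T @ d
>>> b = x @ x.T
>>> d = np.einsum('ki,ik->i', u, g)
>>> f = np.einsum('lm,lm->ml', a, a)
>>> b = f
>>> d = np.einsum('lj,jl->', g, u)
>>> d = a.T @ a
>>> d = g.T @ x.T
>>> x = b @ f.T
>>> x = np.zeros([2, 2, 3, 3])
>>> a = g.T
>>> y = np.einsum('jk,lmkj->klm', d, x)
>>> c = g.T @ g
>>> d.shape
(3, 3)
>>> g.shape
(2, 3)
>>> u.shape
(3, 2)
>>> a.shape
(3, 2)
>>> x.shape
(2, 2, 3, 3)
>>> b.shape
(3, 11)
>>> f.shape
(3, 11)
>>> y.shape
(3, 2, 2)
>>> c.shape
(3, 3)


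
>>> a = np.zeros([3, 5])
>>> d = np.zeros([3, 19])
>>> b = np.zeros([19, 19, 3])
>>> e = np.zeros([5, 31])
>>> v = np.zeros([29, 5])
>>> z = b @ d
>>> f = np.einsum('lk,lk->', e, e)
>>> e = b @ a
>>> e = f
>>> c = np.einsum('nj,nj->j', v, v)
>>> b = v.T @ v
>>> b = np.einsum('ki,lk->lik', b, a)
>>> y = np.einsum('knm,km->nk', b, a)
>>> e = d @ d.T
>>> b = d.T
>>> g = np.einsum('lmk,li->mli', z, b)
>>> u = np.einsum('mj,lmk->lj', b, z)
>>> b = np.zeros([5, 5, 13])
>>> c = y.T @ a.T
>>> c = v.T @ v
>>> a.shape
(3, 5)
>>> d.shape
(3, 19)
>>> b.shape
(5, 5, 13)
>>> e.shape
(3, 3)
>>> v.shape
(29, 5)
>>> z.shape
(19, 19, 19)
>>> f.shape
()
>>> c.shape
(5, 5)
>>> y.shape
(5, 3)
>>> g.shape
(19, 19, 3)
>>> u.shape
(19, 3)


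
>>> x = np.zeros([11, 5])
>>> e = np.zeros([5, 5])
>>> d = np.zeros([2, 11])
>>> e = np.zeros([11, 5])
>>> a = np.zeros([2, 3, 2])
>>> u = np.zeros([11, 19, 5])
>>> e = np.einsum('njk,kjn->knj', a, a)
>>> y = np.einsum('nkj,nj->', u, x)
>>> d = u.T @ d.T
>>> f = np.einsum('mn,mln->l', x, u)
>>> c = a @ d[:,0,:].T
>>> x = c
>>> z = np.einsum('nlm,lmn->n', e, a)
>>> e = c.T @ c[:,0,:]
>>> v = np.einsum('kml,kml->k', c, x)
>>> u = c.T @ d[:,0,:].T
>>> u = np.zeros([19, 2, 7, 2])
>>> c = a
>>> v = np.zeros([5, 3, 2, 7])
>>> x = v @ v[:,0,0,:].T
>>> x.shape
(5, 3, 2, 5)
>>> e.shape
(5, 3, 5)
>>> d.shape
(5, 19, 2)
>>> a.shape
(2, 3, 2)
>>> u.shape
(19, 2, 7, 2)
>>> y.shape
()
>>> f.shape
(19,)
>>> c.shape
(2, 3, 2)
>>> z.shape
(2,)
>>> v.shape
(5, 3, 2, 7)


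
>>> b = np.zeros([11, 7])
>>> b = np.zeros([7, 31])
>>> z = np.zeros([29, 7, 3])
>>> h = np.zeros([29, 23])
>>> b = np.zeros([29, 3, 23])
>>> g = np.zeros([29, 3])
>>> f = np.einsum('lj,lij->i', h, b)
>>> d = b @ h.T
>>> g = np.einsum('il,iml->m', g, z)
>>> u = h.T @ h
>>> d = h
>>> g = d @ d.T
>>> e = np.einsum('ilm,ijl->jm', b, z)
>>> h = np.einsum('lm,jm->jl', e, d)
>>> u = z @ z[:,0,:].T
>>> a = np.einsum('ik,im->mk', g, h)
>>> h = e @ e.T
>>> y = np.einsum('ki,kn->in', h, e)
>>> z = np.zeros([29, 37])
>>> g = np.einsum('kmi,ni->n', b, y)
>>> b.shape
(29, 3, 23)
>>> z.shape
(29, 37)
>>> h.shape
(7, 7)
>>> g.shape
(7,)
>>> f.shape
(3,)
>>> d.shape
(29, 23)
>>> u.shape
(29, 7, 29)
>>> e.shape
(7, 23)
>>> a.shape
(7, 29)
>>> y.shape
(7, 23)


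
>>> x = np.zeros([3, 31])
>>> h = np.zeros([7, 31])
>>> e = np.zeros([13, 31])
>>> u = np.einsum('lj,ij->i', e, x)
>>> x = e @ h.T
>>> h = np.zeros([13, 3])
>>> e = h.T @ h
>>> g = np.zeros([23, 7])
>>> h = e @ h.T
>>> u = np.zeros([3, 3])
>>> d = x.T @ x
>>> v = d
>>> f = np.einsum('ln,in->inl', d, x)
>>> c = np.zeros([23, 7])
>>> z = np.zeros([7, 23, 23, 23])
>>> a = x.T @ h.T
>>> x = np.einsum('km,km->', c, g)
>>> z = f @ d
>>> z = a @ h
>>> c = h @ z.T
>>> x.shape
()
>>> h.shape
(3, 13)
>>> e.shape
(3, 3)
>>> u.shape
(3, 3)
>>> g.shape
(23, 7)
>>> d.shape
(7, 7)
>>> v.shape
(7, 7)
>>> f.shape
(13, 7, 7)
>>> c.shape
(3, 7)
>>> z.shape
(7, 13)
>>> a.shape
(7, 3)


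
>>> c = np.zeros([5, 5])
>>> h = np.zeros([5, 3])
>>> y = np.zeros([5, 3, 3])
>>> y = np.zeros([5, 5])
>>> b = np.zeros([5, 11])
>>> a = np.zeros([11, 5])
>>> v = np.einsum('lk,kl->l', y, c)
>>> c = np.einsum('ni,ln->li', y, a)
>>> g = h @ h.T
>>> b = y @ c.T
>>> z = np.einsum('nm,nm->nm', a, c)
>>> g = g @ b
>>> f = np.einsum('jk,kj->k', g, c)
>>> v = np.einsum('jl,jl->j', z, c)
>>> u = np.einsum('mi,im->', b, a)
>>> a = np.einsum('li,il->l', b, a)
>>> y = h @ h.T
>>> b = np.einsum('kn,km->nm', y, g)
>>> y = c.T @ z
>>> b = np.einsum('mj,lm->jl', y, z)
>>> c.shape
(11, 5)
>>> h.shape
(5, 3)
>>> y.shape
(5, 5)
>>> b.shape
(5, 11)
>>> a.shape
(5,)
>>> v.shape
(11,)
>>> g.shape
(5, 11)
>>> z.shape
(11, 5)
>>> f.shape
(11,)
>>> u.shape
()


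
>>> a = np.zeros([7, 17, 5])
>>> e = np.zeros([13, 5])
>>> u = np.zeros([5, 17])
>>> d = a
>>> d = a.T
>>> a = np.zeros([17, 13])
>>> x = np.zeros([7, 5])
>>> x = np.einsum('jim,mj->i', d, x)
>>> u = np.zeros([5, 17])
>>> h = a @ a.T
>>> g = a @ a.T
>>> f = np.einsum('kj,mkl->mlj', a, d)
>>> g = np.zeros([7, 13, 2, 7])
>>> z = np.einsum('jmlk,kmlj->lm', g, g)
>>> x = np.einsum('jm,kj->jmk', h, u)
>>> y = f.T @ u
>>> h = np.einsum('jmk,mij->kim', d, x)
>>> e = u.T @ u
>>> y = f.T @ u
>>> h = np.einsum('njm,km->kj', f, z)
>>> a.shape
(17, 13)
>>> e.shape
(17, 17)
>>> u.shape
(5, 17)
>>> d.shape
(5, 17, 7)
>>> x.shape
(17, 17, 5)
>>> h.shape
(2, 7)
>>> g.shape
(7, 13, 2, 7)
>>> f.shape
(5, 7, 13)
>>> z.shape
(2, 13)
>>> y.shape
(13, 7, 17)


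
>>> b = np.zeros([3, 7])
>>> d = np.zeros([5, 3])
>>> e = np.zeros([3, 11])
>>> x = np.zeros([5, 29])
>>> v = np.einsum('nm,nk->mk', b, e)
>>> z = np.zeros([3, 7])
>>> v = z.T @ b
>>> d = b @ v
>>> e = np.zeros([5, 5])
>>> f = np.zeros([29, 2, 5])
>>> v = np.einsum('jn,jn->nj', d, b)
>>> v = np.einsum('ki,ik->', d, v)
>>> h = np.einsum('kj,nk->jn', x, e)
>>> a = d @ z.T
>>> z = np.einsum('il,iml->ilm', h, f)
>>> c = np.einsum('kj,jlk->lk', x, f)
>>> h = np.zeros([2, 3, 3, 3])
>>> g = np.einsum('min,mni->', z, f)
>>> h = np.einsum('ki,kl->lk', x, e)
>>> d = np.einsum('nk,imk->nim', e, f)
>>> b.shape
(3, 7)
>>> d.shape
(5, 29, 2)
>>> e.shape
(5, 5)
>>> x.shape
(5, 29)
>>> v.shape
()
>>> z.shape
(29, 5, 2)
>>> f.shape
(29, 2, 5)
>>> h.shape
(5, 5)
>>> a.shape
(3, 3)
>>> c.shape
(2, 5)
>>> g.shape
()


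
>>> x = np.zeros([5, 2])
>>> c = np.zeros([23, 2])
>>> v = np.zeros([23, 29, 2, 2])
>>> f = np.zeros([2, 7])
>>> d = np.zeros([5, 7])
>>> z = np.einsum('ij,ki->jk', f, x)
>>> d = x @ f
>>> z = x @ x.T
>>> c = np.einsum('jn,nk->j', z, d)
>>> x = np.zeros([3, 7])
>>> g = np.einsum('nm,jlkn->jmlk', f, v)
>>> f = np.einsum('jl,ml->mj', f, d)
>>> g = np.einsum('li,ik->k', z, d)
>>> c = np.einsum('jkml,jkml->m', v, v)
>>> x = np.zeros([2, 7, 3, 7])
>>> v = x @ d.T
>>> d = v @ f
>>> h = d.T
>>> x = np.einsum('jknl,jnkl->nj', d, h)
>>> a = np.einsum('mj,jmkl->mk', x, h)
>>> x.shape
(3, 2)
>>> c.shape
(2,)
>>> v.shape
(2, 7, 3, 5)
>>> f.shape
(5, 2)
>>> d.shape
(2, 7, 3, 2)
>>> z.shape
(5, 5)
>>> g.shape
(7,)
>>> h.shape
(2, 3, 7, 2)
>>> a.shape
(3, 7)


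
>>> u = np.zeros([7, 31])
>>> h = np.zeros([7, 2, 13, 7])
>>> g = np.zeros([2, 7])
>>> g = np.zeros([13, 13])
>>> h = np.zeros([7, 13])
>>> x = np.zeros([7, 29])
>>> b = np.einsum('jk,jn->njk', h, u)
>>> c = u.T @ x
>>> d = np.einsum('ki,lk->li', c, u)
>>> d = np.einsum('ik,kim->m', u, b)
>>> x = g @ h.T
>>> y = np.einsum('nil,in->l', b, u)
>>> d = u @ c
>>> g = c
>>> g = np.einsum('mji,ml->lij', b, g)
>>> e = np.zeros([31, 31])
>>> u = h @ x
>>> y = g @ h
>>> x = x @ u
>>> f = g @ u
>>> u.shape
(7, 7)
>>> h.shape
(7, 13)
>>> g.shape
(29, 13, 7)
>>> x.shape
(13, 7)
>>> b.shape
(31, 7, 13)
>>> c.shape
(31, 29)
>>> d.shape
(7, 29)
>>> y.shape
(29, 13, 13)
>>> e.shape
(31, 31)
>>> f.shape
(29, 13, 7)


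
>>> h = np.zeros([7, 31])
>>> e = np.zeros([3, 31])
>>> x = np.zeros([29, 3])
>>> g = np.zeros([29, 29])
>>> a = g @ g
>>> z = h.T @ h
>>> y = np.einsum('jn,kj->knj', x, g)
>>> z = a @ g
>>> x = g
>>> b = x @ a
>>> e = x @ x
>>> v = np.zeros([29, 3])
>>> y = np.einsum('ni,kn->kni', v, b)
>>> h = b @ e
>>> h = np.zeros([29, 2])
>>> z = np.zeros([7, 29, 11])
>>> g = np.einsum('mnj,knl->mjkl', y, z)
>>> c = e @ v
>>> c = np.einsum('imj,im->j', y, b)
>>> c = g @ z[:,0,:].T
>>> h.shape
(29, 2)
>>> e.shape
(29, 29)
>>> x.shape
(29, 29)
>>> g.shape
(29, 3, 7, 11)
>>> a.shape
(29, 29)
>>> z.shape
(7, 29, 11)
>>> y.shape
(29, 29, 3)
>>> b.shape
(29, 29)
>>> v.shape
(29, 3)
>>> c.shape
(29, 3, 7, 7)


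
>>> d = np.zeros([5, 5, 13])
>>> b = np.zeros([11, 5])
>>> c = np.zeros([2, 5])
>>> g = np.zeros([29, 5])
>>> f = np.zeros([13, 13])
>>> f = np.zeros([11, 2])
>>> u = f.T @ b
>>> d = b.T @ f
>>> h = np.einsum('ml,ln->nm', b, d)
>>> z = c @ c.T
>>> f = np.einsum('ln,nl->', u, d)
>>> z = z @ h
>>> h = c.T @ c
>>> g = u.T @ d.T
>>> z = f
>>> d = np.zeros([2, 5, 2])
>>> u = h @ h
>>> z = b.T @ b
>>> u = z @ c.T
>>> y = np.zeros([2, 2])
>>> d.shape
(2, 5, 2)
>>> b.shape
(11, 5)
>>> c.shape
(2, 5)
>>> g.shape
(5, 5)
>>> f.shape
()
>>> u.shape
(5, 2)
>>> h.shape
(5, 5)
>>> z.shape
(5, 5)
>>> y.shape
(2, 2)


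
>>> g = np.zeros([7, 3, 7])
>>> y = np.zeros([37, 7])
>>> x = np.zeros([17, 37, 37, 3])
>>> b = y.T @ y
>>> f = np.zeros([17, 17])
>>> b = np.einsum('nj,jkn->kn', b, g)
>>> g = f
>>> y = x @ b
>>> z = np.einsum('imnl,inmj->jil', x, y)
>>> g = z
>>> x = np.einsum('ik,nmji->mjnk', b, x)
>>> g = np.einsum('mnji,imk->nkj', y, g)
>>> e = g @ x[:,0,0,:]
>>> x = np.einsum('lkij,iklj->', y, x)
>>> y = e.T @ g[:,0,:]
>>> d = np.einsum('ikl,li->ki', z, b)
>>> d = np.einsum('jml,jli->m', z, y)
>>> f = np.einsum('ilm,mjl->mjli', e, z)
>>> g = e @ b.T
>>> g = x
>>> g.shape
()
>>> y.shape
(7, 3, 37)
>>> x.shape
()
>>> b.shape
(3, 7)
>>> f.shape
(7, 17, 3, 37)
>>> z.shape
(7, 17, 3)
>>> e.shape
(37, 3, 7)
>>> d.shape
(17,)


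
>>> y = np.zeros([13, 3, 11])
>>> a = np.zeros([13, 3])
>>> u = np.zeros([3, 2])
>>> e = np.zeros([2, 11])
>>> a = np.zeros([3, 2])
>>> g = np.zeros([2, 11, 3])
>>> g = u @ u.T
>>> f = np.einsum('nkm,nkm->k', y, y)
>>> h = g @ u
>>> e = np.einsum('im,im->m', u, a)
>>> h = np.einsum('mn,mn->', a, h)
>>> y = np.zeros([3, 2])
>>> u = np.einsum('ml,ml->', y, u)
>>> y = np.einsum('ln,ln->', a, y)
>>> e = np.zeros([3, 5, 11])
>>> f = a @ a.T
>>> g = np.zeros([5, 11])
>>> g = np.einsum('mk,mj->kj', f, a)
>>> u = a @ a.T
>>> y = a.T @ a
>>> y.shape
(2, 2)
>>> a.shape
(3, 2)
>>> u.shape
(3, 3)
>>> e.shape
(3, 5, 11)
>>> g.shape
(3, 2)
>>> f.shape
(3, 3)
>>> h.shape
()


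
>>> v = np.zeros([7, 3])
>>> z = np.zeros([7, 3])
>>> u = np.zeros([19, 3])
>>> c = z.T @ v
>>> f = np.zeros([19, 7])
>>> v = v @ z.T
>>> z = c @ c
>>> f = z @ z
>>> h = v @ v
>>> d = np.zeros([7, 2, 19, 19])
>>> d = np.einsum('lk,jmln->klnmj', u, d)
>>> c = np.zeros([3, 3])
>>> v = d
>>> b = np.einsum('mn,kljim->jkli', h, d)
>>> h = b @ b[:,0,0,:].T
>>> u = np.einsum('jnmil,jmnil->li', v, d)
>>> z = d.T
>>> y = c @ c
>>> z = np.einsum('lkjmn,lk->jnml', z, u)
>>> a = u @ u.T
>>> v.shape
(3, 19, 19, 2, 7)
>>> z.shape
(19, 3, 19, 7)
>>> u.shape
(7, 2)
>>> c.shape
(3, 3)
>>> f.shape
(3, 3)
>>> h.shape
(19, 3, 19, 19)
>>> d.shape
(3, 19, 19, 2, 7)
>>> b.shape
(19, 3, 19, 2)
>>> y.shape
(3, 3)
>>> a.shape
(7, 7)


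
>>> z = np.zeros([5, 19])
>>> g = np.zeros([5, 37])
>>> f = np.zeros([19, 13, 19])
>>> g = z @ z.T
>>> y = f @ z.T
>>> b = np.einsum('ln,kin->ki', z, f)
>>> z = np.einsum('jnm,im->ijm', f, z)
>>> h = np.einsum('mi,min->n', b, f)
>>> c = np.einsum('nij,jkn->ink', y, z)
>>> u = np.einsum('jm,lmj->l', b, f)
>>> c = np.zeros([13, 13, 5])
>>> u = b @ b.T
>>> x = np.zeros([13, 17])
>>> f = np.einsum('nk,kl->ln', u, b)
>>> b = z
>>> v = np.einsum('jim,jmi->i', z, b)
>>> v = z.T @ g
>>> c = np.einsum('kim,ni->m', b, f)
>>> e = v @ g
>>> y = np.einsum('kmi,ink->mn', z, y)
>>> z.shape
(5, 19, 19)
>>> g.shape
(5, 5)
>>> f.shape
(13, 19)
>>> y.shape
(19, 13)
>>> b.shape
(5, 19, 19)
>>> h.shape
(19,)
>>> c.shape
(19,)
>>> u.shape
(19, 19)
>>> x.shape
(13, 17)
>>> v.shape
(19, 19, 5)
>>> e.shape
(19, 19, 5)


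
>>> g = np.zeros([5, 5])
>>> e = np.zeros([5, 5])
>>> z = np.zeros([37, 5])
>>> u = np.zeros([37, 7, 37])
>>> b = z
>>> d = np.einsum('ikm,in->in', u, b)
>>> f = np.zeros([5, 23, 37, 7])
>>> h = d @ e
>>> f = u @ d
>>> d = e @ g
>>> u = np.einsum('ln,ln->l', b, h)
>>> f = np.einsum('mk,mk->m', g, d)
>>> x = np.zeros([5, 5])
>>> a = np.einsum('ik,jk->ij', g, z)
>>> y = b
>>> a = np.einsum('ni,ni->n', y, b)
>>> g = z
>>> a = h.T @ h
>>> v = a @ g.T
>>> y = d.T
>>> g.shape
(37, 5)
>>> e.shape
(5, 5)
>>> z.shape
(37, 5)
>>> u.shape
(37,)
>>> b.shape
(37, 5)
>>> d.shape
(5, 5)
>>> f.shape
(5,)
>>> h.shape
(37, 5)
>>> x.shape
(5, 5)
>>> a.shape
(5, 5)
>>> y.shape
(5, 5)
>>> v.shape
(5, 37)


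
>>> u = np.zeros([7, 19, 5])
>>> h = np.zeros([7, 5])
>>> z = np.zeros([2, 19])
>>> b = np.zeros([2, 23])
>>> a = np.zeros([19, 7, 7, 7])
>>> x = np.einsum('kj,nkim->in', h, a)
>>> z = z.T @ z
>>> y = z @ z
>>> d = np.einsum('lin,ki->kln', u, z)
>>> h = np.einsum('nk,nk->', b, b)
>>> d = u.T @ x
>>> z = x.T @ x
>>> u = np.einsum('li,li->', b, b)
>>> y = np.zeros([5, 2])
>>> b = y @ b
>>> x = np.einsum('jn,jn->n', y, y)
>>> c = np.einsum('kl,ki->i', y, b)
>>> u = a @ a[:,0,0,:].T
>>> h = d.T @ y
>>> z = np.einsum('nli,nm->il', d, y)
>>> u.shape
(19, 7, 7, 19)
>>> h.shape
(19, 19, 2)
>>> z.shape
(19, 19)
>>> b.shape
(5, 23)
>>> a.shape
(19, 7, 7, 7)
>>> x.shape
(2,)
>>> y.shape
(5, 2)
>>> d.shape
(5, 19, 19)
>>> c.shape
(23,)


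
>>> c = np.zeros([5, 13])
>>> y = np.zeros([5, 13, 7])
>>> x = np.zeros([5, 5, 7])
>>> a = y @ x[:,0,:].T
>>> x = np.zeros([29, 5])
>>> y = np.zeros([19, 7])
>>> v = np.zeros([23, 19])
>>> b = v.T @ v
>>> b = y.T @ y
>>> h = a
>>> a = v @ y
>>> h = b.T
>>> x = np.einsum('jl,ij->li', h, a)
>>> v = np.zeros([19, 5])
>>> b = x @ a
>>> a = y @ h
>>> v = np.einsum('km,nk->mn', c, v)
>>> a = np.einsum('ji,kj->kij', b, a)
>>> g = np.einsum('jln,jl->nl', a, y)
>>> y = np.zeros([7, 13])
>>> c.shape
(5, 13)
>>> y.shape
(7, 13)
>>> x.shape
(7, 23)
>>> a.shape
(19, 7, 7)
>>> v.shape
(13, 19)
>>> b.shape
(7, 7)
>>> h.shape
(7, 7)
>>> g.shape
(7, 7)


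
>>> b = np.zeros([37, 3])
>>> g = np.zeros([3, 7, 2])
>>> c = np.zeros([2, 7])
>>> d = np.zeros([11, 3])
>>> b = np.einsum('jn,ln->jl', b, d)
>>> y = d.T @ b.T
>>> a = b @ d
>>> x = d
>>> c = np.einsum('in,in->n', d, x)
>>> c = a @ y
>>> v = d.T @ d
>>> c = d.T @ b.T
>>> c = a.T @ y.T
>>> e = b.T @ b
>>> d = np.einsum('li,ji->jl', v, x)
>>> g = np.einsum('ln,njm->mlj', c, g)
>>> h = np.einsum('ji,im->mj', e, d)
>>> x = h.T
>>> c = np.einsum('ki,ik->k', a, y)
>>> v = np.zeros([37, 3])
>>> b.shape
(37, 11)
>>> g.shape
(2, 3, 7)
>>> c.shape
(37,)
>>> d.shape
(11, 3)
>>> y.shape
(3, 37)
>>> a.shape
(37, 3)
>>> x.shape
(11, 3)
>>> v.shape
(37, 3)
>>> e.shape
(11, 11)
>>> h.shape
(3, 11)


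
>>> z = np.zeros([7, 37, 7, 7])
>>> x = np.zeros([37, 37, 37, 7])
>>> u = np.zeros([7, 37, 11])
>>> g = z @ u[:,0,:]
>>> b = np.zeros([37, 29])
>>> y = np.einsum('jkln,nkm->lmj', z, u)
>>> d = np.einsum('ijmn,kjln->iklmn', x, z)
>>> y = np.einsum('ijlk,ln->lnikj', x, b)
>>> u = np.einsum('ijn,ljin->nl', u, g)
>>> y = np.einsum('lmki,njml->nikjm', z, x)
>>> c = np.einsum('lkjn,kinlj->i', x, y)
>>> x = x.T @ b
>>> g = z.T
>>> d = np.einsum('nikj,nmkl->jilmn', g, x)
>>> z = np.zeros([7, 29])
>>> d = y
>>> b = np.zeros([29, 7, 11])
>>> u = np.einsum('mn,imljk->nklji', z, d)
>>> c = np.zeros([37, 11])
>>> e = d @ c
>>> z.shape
(7, 29)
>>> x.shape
(7, 37, 37, 29)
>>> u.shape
(29, 37, 7, 37, 37)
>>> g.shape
(7, 7, 37, 7)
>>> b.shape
(29, 7, 11)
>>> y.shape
(37, 7, 7, 37, 37)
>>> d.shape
(37, 7, 7, 37, 37)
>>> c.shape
(37, 11)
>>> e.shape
(37, 7, 7, 37, 11)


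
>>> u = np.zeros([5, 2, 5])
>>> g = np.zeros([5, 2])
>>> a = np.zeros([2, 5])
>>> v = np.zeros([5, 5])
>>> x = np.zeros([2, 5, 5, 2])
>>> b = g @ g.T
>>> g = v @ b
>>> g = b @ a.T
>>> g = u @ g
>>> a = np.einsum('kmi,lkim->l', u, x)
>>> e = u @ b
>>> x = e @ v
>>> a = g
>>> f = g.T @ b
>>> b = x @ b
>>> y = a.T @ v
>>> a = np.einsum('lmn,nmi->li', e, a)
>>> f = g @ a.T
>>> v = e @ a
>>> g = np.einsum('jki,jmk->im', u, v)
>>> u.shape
(5, 2, 5)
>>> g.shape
(5, 2)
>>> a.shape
(5, 2)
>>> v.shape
(5, 2, 2)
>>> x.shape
(5, 2, 5)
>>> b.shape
(5, 2, 5)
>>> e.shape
(5, 2, 5)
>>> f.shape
(5, 2, 5)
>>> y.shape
(2, 2, 5)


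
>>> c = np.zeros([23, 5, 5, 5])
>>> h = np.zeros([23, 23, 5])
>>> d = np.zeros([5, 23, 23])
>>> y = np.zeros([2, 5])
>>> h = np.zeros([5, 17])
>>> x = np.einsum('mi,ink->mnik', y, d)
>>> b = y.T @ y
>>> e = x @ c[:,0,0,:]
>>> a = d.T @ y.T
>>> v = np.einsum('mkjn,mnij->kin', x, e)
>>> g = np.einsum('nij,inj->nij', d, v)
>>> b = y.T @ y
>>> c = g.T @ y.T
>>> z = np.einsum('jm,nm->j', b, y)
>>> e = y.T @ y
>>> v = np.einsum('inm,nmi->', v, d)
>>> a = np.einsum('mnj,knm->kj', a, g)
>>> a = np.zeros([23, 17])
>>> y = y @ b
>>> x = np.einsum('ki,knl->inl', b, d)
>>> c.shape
(23, 23, 2)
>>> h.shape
(5, 17)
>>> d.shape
(5, 23, 23)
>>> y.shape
(2, 5)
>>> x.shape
(5, 23, 23)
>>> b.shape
(5, 5)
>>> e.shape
(5, 5)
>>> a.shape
(23, 17)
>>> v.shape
()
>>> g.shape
(5, 23, 23)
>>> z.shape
(5,)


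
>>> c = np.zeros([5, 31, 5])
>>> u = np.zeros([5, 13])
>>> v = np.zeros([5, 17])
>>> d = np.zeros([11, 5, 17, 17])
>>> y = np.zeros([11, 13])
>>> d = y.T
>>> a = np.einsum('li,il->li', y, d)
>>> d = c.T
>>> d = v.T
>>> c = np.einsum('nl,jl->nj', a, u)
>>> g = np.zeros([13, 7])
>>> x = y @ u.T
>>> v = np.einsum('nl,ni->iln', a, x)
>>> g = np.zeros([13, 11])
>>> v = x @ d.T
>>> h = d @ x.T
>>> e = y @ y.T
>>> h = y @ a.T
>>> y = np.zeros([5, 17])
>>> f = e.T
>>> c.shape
(11, 5)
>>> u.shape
(5, 13)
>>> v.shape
(11, 17)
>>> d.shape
(17, 5)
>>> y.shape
(5, 17)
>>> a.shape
(11, 13)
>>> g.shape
(13, 11)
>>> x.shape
(11, 5)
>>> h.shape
(11, 11)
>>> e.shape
(11, 11)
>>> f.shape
(11, 11)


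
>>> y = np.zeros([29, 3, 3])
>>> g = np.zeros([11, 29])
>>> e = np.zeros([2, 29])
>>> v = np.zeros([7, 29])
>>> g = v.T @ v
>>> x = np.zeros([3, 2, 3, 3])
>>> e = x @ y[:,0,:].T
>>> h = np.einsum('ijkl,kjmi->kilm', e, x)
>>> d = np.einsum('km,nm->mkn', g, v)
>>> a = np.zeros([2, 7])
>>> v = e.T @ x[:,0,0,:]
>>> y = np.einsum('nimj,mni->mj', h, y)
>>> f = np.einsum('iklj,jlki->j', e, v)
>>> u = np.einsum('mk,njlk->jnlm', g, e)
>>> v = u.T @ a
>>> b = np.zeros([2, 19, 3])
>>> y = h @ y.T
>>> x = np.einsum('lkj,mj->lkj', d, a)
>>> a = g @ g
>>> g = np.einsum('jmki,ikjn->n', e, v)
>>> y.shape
(3, 3, 29, 29)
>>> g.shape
(7,)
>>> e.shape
(3, 2, 3, 29)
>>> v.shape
(29, 3, 3, 7)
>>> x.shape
(29, 29, 7)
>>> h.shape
(3, 3, 29, 3)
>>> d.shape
(29, 29, 7)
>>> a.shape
(29, 29)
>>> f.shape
(29,)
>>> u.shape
(2, 3, 3, 29)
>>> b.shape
(2, 19, 3)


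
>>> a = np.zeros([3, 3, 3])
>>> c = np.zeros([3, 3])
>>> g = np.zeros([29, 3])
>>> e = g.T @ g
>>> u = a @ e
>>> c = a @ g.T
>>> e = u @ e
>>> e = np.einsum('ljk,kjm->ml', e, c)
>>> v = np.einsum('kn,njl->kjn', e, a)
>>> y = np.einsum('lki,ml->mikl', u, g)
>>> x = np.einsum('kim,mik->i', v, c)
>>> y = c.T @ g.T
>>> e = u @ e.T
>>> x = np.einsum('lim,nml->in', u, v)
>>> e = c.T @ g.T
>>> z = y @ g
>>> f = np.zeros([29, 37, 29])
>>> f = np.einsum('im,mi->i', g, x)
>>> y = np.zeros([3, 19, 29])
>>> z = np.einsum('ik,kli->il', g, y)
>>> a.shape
(3, 3, 3)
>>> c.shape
(3, 3, 29)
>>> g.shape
(29, 3)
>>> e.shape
(29, 3, 29)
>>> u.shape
(3, 3, 3)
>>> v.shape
(29, 3, 3)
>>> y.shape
(3, 19, 29)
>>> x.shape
(3, 29)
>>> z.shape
(29, 19)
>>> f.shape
(29,)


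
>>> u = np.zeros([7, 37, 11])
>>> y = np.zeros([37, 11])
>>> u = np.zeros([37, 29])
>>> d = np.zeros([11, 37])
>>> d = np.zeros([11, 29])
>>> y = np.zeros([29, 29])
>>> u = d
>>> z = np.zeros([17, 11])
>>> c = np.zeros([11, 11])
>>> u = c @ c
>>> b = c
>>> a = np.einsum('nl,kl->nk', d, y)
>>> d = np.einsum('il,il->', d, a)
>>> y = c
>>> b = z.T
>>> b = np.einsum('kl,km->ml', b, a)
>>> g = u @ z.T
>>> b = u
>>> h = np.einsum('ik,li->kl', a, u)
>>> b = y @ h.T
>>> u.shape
(11, 11)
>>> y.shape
(11, 11)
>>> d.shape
()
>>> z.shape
(17, 11)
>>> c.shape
(11, 11)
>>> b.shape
(11, 29)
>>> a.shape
(11, 29)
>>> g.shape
(11, 17)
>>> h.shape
(29, 11)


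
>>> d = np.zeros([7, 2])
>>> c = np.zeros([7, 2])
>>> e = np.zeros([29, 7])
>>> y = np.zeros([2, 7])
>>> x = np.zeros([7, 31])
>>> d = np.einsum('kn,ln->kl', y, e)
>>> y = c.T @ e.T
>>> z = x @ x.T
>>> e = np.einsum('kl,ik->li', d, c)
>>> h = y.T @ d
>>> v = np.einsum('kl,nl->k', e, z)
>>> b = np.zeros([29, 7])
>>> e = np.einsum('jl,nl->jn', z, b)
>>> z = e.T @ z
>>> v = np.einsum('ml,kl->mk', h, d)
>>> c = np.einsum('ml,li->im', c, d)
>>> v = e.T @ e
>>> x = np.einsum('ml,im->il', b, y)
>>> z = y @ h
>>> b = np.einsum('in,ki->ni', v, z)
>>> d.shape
(2, 29)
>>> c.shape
(29, 7)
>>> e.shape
(7, 29)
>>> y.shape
(2, 29)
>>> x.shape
(2, 7)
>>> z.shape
(2, 29)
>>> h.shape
(29, 29)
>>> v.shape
(29, 29)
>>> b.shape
(29, 29)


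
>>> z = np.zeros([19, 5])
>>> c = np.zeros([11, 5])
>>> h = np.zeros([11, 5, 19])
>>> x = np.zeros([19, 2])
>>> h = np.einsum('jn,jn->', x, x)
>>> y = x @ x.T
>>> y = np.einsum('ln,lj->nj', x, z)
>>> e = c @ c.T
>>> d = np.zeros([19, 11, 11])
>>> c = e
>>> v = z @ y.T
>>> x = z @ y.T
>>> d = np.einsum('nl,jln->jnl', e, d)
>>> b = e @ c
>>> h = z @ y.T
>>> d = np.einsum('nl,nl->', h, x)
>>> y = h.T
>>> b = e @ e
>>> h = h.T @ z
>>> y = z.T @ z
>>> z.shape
(19, 5)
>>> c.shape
(11, 11)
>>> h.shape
(2, 5)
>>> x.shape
(19, 2)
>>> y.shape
(5, 5)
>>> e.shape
(11, 11)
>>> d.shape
()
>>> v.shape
(19, 2)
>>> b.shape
(11, 11)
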